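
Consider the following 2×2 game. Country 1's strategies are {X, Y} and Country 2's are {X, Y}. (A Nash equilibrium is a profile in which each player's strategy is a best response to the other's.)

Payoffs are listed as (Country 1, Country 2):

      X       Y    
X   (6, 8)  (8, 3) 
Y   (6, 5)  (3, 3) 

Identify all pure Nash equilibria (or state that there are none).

(X, X): Country 1 gets 6 ≥ 6 from Y, and Country 2 gets 8 ≥ 3 from Y — Nash equilibrium.
(X, Y): Country 2 prefers X (8 > 3) — not an equilibrium.
(Y, X): Country 1 gets 6 ≥ 6 from X, and Country 2 gets 5 ≥ 3 from Y — Nash equilibrium.
(Y, Y): Country 1 prefers X (8 > 3); Country 2 prefers X (5 > 3) — not an equilibrium.

(X, X) and (Y, X)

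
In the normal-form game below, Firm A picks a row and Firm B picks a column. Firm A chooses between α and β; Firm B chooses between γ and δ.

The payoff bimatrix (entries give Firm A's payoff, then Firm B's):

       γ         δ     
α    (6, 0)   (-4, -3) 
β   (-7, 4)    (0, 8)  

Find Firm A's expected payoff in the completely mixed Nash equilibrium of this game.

-28/17

First find y, the probability Firm B plays γ, from Firm A's indifference between α and β: 6y − 4(1−y) = −7y, giving y = 4/17.
Since Firm A is indifferent in equilibrium, Firm A's expected payoff equals the payoff from either row against (4/17, 13/17). Using α: 6(4/17) − 4(13/17) = -28/17.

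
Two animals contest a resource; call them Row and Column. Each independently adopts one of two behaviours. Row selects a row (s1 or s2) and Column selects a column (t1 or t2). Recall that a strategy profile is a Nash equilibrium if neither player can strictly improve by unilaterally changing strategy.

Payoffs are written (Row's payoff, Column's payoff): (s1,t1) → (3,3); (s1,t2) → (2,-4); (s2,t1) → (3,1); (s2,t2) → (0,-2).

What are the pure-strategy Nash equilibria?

(s1, t1): Row gets 3 ≥ 3 from s2, and Column gets 3 ≥ -4 from t2 — Nash equilibrium.
(s1, t2): Column prefers t1 (3 > -4) — not an equilibrium.
(s2, t1): Row gets 3 ≥ 3 from s1, and Column gets 1 ≥ -2 from t2 — Nash equilibrium.
(s2, t2): Row prefers s1 (2 > 0); Column prefers t1 (1 > -2) — not an equilibrium.

(s1, t1) and (s2, t1)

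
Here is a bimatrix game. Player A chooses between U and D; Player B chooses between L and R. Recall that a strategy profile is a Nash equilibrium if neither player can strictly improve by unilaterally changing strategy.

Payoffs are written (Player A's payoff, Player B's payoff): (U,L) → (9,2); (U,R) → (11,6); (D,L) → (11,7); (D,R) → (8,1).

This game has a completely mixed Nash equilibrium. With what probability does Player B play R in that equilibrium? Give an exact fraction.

2/5

Let q be the probability that Player B plays L. In a completely mixed equilibrium, Player A must be indifferent between U and D.
Player A's expected payoff from U is 9q + 11(1−q); from D it is 11q + 8(1−q).
Setting these equal: −2q + 11 = 3q + 8, so q = 3/5.
Therefore Player B plays R with probability 1 − 3/5 = 2/5.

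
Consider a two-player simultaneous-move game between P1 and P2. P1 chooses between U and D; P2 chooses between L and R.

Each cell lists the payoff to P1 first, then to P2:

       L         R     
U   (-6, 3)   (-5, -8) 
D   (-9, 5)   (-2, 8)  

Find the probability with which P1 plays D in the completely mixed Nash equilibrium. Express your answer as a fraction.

Let p be the probability that P1 plays U. In a completely mixed equilibrium, P2 must be indifferent between L and R.
P2's expected payoff from L is 3p + 5(1−p); from R it is −8p + 8(1−p).
Setting these equal: −2p + 5 = −16p + 8, so p = 3/14.
Therefore P1 plays D with probability 1 − 3/14 = 11/14.

11/14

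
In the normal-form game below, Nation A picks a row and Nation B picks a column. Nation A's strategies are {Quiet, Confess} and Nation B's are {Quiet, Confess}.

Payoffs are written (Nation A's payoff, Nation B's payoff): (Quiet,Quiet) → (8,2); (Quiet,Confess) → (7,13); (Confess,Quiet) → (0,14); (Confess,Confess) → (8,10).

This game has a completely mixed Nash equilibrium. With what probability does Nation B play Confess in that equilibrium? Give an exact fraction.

Let q be the probability that Nation B plays Quiet. In a completely mixed equilibrium, Nation A must be indifferent between Quiet and Confess.
Nation A's expected payoff from Quiet is 8q + 7(1−q); from Confess it is 8(1−q).
Setting these equal: q + 7 = −8q + 8, so q = 1/9.
Therefore Nation B plays Confess with probability 1 − 1/9 = 8/9.

8/9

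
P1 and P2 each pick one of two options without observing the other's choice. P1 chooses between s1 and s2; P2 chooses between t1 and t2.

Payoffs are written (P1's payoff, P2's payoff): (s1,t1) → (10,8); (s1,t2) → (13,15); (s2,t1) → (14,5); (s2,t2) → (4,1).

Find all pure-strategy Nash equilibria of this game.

(s1, t1): P1 prefers s2 (14 > 10); P2 prefers t2 (15 > 8) — not an equilibrium.
(s1, t2): P1 gets 13 ≥ 4 from s2, and P2 gets 15 ≥ 8 from t1 — Nash equilibrium.
(s2, t1): P1 gets 14 ≥ 10 from s1, and P2 gets 5 ≥ 1 from t2 — Nash equilibrium.
(s2, t2): P1 prefers s1 (13 > 4); P2 prefers t1 (5 > 1) — not an equilibrium.

(s1, t2) and (s2, t1)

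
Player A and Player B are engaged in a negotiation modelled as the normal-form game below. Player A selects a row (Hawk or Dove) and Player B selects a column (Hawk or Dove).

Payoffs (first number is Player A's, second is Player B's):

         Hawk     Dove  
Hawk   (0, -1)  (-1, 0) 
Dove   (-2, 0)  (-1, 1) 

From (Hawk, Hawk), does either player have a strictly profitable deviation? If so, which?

Player B

Player A at (Hawk, Hawk) earns 0; deviating to Dove yields -2 — not better.
Player B earns -1; deviating to Dove yields 0 — a strict improvement.
Only Player B has a strictly profitable deviation.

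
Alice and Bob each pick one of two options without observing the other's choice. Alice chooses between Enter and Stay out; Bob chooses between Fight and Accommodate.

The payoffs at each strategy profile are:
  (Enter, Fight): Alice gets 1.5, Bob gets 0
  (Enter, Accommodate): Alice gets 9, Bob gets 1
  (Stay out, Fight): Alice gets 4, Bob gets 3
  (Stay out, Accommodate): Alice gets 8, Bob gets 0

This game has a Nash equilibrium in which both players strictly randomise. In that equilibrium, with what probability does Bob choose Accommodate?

5/7

Let q be the probability that Bob plays Fight. In a completely mixed equilibrium, Alice must be indifferent between Enter and Stay out.
Alice's expected payoff from Enter is 1.5q + 9(1−q); from Stay out it is 4q + 8(1−q).
Setting these equal: −7.5q + 9 = −4q + 8, so q = 2/7.
Therefore Bob plays Accommodate with probability 1 − 2/7 = 5/7.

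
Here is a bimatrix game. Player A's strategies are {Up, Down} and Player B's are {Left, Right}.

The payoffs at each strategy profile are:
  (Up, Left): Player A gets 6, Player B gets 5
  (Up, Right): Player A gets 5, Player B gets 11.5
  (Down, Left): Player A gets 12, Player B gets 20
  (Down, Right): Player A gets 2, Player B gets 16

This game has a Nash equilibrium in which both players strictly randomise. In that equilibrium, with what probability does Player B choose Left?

Let q be the probability that Player B plays Left. In a completely mixed equilibrium, Player A must be indifferent between Up and Down.
Player A's expected payoff from Up is 6q + 5(1−q); from Down it is 12q + 2(1−q).
Setting these equal: q + 5 = 10q + 2, so q = 1/3.

1/3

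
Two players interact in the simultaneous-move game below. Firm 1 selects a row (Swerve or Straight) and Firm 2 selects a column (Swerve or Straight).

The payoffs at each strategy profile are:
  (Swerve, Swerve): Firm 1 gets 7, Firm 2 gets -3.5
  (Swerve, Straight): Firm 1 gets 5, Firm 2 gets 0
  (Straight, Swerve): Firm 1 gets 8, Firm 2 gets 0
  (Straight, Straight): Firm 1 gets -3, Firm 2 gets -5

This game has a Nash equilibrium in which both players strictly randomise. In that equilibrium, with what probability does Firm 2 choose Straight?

1/9

Let y be the probability that Firm 2 plays Swerve. In a completely mixed equilibrium, Firm 1 must be indifferent between Swerve and Straight.
Firm 1's expected payoff from Swerve is 7y + 5(1−y); from Straight it is 8y − 3(1−y).
Setting these equal: 2y + 5 = 11y − 3, so y = 8/9.
Therefore Firm 2 plays Straight with probability 1 − 8/9 = 1/9.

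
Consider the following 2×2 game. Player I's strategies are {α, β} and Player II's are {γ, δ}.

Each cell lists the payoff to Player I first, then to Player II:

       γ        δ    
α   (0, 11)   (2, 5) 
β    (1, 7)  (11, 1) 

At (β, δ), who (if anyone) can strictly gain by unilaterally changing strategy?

Player II

Player I at (β, δ) earns 11; deviating to α yields 2 — not better.
Player II earns 1; deviating to γ yields 7 — a strict improvement.
Only Player II has a strictly profitable deviation.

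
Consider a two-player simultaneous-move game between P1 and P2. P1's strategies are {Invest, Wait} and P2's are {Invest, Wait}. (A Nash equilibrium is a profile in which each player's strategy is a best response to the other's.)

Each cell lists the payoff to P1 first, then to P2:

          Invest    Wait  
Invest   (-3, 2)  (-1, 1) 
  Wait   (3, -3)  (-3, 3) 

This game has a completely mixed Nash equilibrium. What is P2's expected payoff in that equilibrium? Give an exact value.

First find x, the probability P1 plays Invest, from P2's indifference between Invest and Wait: 2x − 3(1−x) = x + 3(1−x), giving x = 6/7.
Since P2 is indifferent in equilibrium, P2's expected payoff equals the payoff from either column against (6/7, 1/7). Using Invest: 2(6/7) − 3(1/7) = 9/7.

9/7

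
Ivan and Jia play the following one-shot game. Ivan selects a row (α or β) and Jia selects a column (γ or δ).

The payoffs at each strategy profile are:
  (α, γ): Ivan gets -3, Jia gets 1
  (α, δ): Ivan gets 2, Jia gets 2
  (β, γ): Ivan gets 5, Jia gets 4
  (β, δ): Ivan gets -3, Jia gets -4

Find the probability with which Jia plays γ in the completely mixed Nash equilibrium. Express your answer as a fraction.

Let y be the probability that Jia plays γ. In a completely mixed equilibrium, Ivan must be indifferent between α and β.
Ivan's expected payoff from α is −3y + 2(1−y); from β it is 5y − 3(1−y).
Setting these equal: −5y + 2 = 8y − 3, so y = 5/13.

5/13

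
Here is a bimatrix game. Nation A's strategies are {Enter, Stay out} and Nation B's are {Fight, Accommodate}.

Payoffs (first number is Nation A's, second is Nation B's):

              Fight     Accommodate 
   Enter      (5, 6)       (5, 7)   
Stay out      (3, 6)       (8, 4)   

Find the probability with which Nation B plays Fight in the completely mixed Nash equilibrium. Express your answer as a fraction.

3/5

Let y be the probability that Nation B plays Fight. In a completely mixed equilibrium, Nation A must be indifferent between Enter and Stay out.
Nation A's expected payoff from Enter is 5y + 5(1−y); from Stay out it is 3y + 8(1−y).
Setting these equal: 5 = −5y + 8, so y = 3/5.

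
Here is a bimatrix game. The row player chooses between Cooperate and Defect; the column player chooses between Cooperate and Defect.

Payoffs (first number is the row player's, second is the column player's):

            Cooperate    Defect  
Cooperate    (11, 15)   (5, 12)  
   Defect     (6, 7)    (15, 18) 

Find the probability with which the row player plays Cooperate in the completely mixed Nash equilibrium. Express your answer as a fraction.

Let r be the probability that the row player plays Cooperate. In a completely mixed equilibrium, the column player must be indifferent between Cooperate and Defect.
The column player's expected payoff from Cooperate is 15r + 7(1−r); from Defect it is 12r + 18(1−r).
Setting these equal: 8r + 7 = −6r + 18, so r = 11/14.

11/14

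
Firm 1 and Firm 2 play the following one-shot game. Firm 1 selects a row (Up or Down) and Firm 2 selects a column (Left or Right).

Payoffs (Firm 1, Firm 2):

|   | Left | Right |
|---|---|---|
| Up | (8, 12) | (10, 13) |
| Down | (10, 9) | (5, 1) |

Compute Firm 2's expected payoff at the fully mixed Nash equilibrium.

35/3

First find x, the probability Firm 1 plays Up, from Firm 2's indifference between Left and Right: 12x + 9(1−x) = 13x + (1−x), giving x = 8/9.
Since Firm 2 is indifferent in equilibrium, Firm 2's expected payoff equals the payoff from either column against (8/9, 1/9). Using Left: 12(8/9) + 9(1/9) = 35/3.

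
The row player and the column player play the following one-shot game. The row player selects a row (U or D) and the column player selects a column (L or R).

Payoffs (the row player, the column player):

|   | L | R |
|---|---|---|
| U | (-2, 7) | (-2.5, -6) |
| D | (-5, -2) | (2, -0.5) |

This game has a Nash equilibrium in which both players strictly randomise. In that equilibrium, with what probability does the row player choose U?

Let p be the probability that the row player plays U. In a completely mixed equilibrium, the column player must be indifferent between L and R.
The column player's expected payoff from L is 7p − 2(1−p); from R it is −6p − 0.5(1−p).
Setting these equal: 9p − 2 = −5.5p − 0.5, so p = 3/29.

3/29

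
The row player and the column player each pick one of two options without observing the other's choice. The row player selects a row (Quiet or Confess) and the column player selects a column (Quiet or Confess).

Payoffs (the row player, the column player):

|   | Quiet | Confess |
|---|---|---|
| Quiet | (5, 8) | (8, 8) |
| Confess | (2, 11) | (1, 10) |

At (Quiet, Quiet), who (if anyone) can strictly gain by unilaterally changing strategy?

The row player at (Quiet, Quiet) earns 5; deviating to Confess yields 2 — not better.
The column player earns 8; deviating to Confess yields 8 — not better.
Neither player can strictly improve; the profile is a Nash equilibrium.

Neither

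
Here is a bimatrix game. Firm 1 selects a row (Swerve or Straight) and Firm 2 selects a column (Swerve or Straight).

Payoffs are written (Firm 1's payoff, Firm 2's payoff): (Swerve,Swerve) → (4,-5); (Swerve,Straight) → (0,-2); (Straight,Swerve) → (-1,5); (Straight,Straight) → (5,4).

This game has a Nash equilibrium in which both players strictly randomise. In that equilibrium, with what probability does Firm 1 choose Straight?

3/4

Let p be the probability that Firm 1 plays Swerve. In a completely mixed equilibrium, Firm 2 must be indifferent between Swerve and Straight.
Firm 2's expected payoff from Swerve is −5p + 5(1−p); from Straight it is −2p + 4(1−p).
Setting these equal: −10p + 5 = −6p + 4, so p = 1/4.
Therefore Firm 1 plays Straight with probability 1 − 1/4 = 3/4.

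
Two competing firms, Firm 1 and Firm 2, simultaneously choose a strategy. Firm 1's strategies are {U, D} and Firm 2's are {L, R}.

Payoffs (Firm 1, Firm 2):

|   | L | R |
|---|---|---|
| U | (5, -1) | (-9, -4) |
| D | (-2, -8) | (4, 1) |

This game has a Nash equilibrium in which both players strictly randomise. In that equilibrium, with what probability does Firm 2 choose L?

13/20

Let c be the probability that Firm 2 plays L. In a completely mixed equilibrium, Firm 1 must be indifferent between U and D.
Firm 1's expected payoff from U is 5c − 9(1−c); from D it is −2c + 4(1−c).
Setting these equal: 14c − 9 = −6c + 4, so c = 13/20.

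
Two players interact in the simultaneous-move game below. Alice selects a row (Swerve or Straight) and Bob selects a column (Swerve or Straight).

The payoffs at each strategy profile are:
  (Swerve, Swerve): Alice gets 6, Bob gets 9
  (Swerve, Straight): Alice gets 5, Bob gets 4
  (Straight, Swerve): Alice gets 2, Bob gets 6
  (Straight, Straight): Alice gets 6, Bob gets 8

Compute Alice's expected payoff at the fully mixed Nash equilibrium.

First find q, the probability Bob plays Swerve, from Alice's indifference between Swerve and Straight: 6q + 5(1−q) = 2q + 6(1−q), giving q = 1/5.
Since Alice is indifferent in equilibrium, Alice's expected payoff equals the payoff from either row against (1/5, 4/5). Using Swerve: 6(1/5) + 5(4/5) = 26/5.

26/5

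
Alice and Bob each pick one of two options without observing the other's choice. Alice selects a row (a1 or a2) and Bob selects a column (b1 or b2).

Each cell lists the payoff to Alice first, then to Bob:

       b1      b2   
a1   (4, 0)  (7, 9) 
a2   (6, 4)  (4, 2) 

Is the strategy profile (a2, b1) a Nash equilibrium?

At (a2, b1), Alice earns 6; switching to a1 would give 4, so Alice has no profitable deviation.
Bob earns 4; switching to b2 would give 2, so Bob has no profitable deviation.
Neither player can gain by a unilateral deviation, so this profile is a Nash equilibrium.

Yes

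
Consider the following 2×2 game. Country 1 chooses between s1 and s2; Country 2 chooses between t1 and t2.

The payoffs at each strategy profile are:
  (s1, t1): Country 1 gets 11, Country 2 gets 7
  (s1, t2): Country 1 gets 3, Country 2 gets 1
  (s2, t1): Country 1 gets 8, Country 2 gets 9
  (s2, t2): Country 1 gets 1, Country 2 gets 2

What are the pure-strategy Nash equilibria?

(s1, t1)

(s1, t1): Country 1 gets 11 ≥ 8 from s2, and Country 2 gets 7 ≥ 1 from t2 — Nash equilibrium.
(s1, t2): Country 2 prefers t1 (7 > 1) — not an equilibrium.
(s2, t1): Country 1 prefers s1 (11 > 8) — not an equilibrium.
(s2, t2): Country 1 prefers s1 (3 > 1); Country 2 prefers t1 (9 > 2) — not an equilibrium.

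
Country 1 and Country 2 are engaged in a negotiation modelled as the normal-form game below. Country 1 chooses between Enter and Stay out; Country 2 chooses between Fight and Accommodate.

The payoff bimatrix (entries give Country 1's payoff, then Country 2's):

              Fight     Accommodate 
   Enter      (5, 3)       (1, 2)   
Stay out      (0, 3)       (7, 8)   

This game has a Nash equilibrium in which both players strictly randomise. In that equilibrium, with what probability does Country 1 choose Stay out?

1/6

Let p be the probability that Country 1 plays Enter. In a completely mixed equilibrium, Country 2 must be indifferent between Fight and Accommodate.
Country 2's expected payoff from Fight is 3p + 3(1−p); from Accommodate it is 2p + 8(1−p).
Setting these equal: 3 = −6p + 8, so p = 5/6.
Therefore Country 1 plays Stay out with probability 1 − 5/6 = 1/6.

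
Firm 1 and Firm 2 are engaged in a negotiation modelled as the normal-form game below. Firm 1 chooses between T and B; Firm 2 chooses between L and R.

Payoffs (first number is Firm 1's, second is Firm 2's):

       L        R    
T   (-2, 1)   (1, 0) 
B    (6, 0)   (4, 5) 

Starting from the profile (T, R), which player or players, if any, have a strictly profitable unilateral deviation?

Firm 1 at (T, R) earns 1; deviating to B yields 4 — a strict improvement.
Firm 2 earns 0; deviating to L yields 1 — a strict improvement.
Both Firm 1 and Firm 2 have strictly profitable deviations.

Both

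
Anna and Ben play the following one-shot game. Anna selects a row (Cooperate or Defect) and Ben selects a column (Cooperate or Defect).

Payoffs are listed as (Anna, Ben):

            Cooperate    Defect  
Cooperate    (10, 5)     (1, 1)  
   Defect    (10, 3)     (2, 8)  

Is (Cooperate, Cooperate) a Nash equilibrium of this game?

At (Cooperate, Cooperate), Anna earns 10; switching to Defect would give 10, so Anna has no profitable deviation.
Ben earns 5; switching to Defect would give 1, so Ben has no profitable deviation.
Neither player can gain by a unilateral deviation, so this profile is a Nash equilibrium.

Yes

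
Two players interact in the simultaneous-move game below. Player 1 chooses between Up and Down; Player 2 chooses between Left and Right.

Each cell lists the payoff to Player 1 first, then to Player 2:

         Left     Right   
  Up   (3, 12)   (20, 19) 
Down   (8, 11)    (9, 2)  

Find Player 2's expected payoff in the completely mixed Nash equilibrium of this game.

First find p, the probability Player 1 plays Up, from Player 2's indifference between Left and Right: 12p + 11(1−p) = 19p + 2(1−p), giving p = 9/16.
Since Player 2 is indifferent in equilibrium, Player 2's expected payoff equals the payoff from either column against (9/16, 7/16). Using Left: 12(9/16) + 11(7/16) = 185/16.

185/16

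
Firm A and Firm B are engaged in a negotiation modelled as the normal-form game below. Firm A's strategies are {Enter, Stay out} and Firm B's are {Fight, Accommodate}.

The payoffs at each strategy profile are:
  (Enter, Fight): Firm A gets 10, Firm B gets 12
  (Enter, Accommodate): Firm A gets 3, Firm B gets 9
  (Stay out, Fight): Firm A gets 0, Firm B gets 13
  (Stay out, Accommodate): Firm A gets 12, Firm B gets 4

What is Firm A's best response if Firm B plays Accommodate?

Against Accommodate, Firm A earns 3 from Enter and 12 from Stay out.
So Stay out is the best response.

Stay out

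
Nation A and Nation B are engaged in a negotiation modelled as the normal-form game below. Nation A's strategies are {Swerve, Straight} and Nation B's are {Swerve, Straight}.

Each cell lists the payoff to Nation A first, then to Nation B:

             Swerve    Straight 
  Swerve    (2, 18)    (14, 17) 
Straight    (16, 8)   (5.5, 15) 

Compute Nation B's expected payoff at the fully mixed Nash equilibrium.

67/4

First find x, the probability Nation A plays Swerve, from Nation B's indifference between Swerve and Straight: 18x + 8(1−x) = 17x + 15(1−x), giving x = 7/8.
Since Nation B is indifferent in equilibrium, Nation B's expected payoff equals the payoff from either column against (7/8, 1/8). Using Swerve: 18(7/8) + 8(1/8) = 67/4.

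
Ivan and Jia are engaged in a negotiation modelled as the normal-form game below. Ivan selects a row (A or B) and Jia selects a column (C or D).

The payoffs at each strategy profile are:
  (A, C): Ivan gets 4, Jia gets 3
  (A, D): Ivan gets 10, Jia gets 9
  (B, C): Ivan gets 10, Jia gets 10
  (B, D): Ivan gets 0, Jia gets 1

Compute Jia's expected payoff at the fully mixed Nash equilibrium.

First find p, the probability Ivan plays A, from Jia's indifference between C and D: 3p + 10(1−p) = 9p + (1−p), giving p = 3/5.
Since Jia is indifferent in equilibrium, Jia's expected payoff equals the payoff from either column against (3/5, 2/5). Using C: 3(3/5) + 10(2/5) = 29/5.

29/5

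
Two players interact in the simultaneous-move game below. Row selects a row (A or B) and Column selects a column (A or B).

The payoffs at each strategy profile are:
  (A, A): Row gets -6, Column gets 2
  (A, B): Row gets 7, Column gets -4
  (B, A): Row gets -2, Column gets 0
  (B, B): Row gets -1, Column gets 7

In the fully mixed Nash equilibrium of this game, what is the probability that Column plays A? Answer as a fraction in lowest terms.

2/3

Let c be the probability that Column plays A. In a completely mixed equilibrium, Row must be indifferent between A and B.
Row's expected payoff from A is −6c + 7(1−c); from B it is −2c − (1−c).
Setting these equal: −13c + 7 = −c − 1, so c = 2/3.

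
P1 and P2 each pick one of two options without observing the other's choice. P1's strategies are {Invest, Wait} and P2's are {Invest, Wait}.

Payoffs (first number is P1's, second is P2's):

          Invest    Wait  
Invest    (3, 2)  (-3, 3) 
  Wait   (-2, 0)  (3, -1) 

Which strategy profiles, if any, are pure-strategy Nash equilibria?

none

(Invest, Invest): P2 prefers Wait (3 > 2) — not an equilibrium.
(Invest, Wait): P1 prefers Wait (3 > -3) — not an equilibrium.
(Wait, Invest): P1 prefers Invest (3 > -2) — not an equilibrium.
(Wait, Wait): P2 prefers Invest (0 > -1) — not an equilibrium.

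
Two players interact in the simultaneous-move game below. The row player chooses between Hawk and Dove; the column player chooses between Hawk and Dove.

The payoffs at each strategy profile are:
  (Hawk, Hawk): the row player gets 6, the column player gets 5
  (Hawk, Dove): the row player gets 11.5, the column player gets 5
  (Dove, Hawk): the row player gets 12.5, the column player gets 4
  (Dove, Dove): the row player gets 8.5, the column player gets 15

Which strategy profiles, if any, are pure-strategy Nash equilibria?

(Hawk, Hawk): the row player prefers Dove (12.5 > 6) — not an equilibrium.
(Hawk, Dove): the row player gets 11.5 ≥ 8.5 from Dove, and the column player gets 5 ≥ 5 from Hawk — Nash equilibrium.
(Dove, Hawk): the column player prefers Dove (15 > 4) — not an equilibrium.
(Dove, Dove): the row player prefers Hawk (11.5 > 8.5) — not an equilibrium.

(Hawk, Dove)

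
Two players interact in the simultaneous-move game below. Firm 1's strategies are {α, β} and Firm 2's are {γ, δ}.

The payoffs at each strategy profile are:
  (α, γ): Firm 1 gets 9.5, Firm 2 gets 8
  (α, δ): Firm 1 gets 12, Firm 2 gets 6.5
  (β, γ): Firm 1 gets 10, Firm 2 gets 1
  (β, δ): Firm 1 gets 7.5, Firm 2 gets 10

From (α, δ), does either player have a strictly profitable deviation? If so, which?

Firm 2

Firm 1 at (α, δ) earns 12; deviating to β yields 7.5 — not better.
Firm 2 earns 6.5; deviating to γ yields 8 — a strict improvement.
Only Firm 2 has a strictly profitable deviation.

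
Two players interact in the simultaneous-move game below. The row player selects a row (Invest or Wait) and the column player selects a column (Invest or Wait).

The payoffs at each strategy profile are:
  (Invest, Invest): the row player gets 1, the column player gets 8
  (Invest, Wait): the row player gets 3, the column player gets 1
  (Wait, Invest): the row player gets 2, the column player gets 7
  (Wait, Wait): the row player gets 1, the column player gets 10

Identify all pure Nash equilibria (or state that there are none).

none

(Invest, Invest): the row player prefers Wait (2 > 1) — not an equilibrium.
(Invest, Wait): the column player prefers Invest (8 > 1) — not an equilibrium.
(Wait, Invest): the column player prefers Wait (10 > 7) — not an equilibrium.
(Wait, Wait): the row player prefers Invest (3 > 1) — not an equilibrium.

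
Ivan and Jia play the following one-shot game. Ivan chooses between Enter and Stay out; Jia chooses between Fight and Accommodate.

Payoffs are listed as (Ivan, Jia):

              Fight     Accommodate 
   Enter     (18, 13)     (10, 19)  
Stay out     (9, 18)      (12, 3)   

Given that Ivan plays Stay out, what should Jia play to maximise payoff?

Against Stay out, Jia earns 18 from Fight and 3 from Accommodate.
So Fight is the best response.

Fight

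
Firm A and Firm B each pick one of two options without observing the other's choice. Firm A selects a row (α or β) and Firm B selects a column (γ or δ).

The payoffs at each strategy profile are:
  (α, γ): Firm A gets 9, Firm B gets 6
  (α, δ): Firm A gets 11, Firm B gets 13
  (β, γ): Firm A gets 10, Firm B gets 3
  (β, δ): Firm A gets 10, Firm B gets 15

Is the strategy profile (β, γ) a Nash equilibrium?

At (β, γ), Firm A earns 10; switching to α would give 9, so Firm A has no profitable deviation.
Firm B earns 3; switching to δ would give 15, so Firm B would deviate.
Since at least one player can profitably deviate, this is not a Nash equilibrium.

No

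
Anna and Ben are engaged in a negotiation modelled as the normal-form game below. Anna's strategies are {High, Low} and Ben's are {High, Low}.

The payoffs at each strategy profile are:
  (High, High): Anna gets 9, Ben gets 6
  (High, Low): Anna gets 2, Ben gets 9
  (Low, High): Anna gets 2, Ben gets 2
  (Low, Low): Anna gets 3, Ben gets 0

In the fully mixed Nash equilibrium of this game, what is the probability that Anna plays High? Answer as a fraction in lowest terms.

2/5

Let r be the probability that Anna plays High. In a completely mixed equilibrium, Ben must be indifferent between High and Low.
Ben's expected payoff from High is 6r + 2(1−r); from Low it is 9r.
Setting these equal: 4r + 2 = 9r, so r = 2/5.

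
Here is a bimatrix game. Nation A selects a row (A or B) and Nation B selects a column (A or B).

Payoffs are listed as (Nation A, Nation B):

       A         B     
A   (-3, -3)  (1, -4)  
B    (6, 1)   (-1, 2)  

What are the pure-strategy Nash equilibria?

none

(A, A): Nation A prefers B (6 > -3) — not an equilibrium.
(A, B): Nation B prefers A (-3 > -4) — not an equilibrium.
(B, A): Nation B prefers B (2 > 1) — not an equilibrium.
(B, B): Nation A prefers A (1 > -1) — not an equilibrium.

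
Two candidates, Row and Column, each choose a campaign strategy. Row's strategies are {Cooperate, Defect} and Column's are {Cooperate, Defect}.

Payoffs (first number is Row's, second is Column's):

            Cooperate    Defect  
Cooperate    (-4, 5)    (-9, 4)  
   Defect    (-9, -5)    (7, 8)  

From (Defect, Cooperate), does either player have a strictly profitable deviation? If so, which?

Row at (Defect, Cooperate) earns -9; deviating to Cooperate yields -4 — a strict improvement.
Column earns -5; deviating to Defect yields 8 — a strict improvement.
Both Row and Column have strictly profitable deviations.

Both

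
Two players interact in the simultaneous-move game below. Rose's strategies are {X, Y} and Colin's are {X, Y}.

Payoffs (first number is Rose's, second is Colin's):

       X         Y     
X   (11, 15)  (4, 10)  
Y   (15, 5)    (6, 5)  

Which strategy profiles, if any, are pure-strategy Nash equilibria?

(X, X): Rose prefers Y (15 > 11) — not an equilibrium.
(X, Y): Rose prefers Y (6 > 4); Colin prefers X (15 > 10) — not an equilibrium.
(Y, X): Rose gets 15 ≥ 11 from X, and Colin gets 5 ≥ 5 from Y — Nash equilibrium.
(Y, Y): Rose gets 6 ≥ 4 from X, and Colin gets 5 ≥ 5 from X — Nash equilibrium.

(Y, X) and (Y, Y)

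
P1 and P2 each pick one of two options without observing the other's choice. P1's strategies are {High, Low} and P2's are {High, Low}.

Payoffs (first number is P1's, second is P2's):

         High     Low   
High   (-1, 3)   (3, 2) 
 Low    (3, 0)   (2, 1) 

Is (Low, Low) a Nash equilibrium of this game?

No

At (Low, Low), P1 earns 2; switching to High would give 3, so P1 would deviate.
P2 earns 1; switching to High would give 0, so P2 has no profitable deviation.
Since at least one player can profitably deviate, this is not a Nash equilibrium.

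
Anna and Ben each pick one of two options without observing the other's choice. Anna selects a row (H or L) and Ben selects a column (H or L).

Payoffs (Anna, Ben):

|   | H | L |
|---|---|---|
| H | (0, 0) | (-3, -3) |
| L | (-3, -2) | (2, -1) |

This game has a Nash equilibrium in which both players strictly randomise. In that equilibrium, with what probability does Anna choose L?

3/4

Let r be the probability that Anna plays H. In a completely mixed equilibrium, Ben must be indifferent between H and L.
Ben's expected payoff from H is −2(1−r); from L it is −3r − (1−r).
Setting these equal: 2r − 2 = −2r − 1, so r = 1/4.
Therefore Anna plays L with probability 1 − 1/4 = 3/4.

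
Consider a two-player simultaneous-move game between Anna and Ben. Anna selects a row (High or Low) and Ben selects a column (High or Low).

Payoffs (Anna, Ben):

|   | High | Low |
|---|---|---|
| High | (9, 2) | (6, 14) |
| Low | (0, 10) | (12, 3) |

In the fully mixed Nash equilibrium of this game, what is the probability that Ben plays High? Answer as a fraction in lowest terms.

Let y be the probability that Ben plays High. In a completely mixed equilibrium, Anna must be indifferent between High and Low.
Anna's expected payoff from High is 9y + 6(1−y); from Low it is 12(1−y).
Setting these equal: 3y + 6 = −12y + 12, so y = 2/5.

2/5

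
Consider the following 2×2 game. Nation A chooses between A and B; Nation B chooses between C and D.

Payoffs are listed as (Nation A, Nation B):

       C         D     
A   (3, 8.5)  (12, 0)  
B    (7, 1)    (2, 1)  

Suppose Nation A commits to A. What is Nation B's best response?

C

Against A, Nation B earns 8.5 from C and 0 from D.
So C is the best response.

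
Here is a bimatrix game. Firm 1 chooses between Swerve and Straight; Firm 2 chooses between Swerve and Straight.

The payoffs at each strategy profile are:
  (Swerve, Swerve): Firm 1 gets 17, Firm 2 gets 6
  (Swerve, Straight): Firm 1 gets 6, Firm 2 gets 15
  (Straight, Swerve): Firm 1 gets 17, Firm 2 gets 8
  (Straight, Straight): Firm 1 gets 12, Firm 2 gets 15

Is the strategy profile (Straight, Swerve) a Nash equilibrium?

At (Straight, Swerve), Firm 1 earns 17; switching to Swerve would give 17, so Firm 1 has no profitable deviation.
Firm 2 earns 8; switching to Straight would give 15, so Firm 2 would deviate.
Since at least one player can profitably deviate, this is not a Nash equilibrium.

No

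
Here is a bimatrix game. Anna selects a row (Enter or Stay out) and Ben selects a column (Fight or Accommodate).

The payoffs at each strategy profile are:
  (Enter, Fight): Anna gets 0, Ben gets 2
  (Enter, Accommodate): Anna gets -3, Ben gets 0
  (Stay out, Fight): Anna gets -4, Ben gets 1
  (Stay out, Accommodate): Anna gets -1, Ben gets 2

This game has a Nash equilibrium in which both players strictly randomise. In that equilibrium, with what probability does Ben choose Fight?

1/3

Let q be the probability that Ben plays Fight. In a completely mixed equilibrium, Anna must be indifferent between Enter and Stay out.
Anna's expected payoff from Enter is −3(1−q); from Stay out it is −4q − (1−q).
Setting these equal: 3q − 3 = −3q − 1, so q = 1/3.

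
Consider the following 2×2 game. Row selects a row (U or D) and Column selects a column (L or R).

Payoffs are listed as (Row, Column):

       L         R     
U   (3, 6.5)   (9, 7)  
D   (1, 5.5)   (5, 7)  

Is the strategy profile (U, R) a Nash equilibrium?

Yes

At (U, R), Row earns 9; switching to D would give 5, so Row has no profitable deviation.
Column earns 7; switching to L would give 6.5, so Column has no profitable deviation.
Neither player can gain by a unilateral deviation, so this profile is a Nash equilibrium.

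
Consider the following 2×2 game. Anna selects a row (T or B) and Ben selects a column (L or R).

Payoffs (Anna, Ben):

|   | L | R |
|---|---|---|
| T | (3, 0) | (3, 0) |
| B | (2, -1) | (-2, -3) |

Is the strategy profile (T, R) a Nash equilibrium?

At (T, R), Anna earns 3; switching to B would give -2, so Anna has no profitable deviation.
Ben earns 0; switching to L would give 0, so Ben has no profitable deviation.
Neither player can gain by a unilateral deviation, so this profile is a Nash equilibrium.

Yes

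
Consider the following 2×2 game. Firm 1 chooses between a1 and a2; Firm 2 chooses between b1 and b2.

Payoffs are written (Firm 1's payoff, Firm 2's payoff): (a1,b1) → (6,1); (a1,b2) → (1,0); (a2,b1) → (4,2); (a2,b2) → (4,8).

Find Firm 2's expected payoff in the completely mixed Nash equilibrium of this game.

First find x, the probability Firm 1 plays a1, from Firm 2's indifference between b1 and b2: x + 2(1−x) = 8(1−x), giving x = 6/7.
Since Firm 2 is indifferent in equilibrium, Firm 2's expected payoff equals the payoff from either column against (6/7, 1/7). Using b1: (6/7) + 2(1/7) = 8/7.

8/7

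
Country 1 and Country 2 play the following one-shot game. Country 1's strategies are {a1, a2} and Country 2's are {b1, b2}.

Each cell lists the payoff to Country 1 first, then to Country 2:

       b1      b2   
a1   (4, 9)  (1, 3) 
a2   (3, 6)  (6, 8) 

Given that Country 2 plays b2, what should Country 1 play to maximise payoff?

Against b2, Country 1 earns 1 from a1 and 6 from a2.
So a2 is the best response.

a2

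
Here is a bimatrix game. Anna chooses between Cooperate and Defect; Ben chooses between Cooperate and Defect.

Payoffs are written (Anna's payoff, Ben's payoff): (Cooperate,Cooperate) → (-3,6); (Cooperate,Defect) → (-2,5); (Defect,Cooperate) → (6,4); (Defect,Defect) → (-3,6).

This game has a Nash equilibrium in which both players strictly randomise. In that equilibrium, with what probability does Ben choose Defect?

9/10

Let c be the probability that Ben plays Cooperate. In a completely mixed equilibrium, Anna must be indifferent between Cooperate and Defect.
Anna's expected payoff from Cooperate is −3c − 2(1−c); from Defect it is 6c − 3(1−c).
Setting these equal: −c − 2 = 9c − 3, so c = 1/10.
Therefore Ben plays Defect with probability 1 − 1/10 = 9/10.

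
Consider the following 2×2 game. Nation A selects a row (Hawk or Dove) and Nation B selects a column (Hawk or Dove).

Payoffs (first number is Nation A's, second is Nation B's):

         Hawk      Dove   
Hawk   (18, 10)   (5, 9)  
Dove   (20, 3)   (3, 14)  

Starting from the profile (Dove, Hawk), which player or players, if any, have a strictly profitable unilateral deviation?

Nation A at (Dove, Hawk) earns 20; deviating to Hawk yields 18 — not better.
Nation B earns 3; deviating to Dove yields 14 — a strict improvement.
Only Nation B has a strictly profitable deviation.

Nation B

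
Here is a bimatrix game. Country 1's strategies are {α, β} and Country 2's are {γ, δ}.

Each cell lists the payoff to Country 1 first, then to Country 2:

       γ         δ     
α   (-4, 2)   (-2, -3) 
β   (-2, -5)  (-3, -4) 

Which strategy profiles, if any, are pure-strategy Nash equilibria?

none

(α, γ): Country 1 prefers β (-2 > -4) — not an equilibrium.
(α, δ): Country 2 prefers γ (2 > -3) — not an equilibrium.
(β, γ): Country 2 prefers δ (-4 > -5) — not an equilibrium.
(β, δ): Country 1 prefers α (-2 > -3) — not an equilibrium.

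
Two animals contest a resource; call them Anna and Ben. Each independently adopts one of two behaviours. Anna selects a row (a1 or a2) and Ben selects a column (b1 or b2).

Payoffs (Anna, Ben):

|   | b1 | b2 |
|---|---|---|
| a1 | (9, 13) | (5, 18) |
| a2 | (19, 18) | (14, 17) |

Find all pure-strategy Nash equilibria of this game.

(a2, b1)

(a1, b1): Anna prefers a2 (19 > 9); Ben prefers b2 (18 > 13) — not an equilibrium.
(a1, b2): Anna prefers a2 (14 > 5) — not an equilibrium.
(a2, b1): Anna gets 19 ≥ 9 from a1, and Ben gets 18 ≥ 17 from b2 — Nash equilibrium.
(a2, b2): Ben prefers b1 (18 > 17) — not an equilibrium.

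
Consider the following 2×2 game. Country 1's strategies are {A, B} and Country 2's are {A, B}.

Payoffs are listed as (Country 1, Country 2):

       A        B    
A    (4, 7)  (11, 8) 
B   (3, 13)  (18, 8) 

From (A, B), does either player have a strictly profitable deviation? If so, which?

Country 1

Country 1 at (A, B) earns 11; deviating to B yields 18 — a strict improvement.
Country 2 earns 8; deviating to A yields 7 — not better.
Only Country 1 has a strictly profitable deviation.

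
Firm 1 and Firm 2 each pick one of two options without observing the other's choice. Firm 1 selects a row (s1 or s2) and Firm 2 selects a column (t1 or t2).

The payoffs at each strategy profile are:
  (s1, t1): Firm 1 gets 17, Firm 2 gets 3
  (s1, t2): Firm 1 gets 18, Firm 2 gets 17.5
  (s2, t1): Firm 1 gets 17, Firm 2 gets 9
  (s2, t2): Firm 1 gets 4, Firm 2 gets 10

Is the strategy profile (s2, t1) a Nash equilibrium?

At (s2, t1), Firm 1 earns 17; switching to s1 would give 17, so Firm 1 has no profitable deviation.
Firm 2 earns 9; switching to t2 would give 10, so Firm 2 would deviate.
Since at least one player can profitably deviate, this is not a Nash equilibrium.

No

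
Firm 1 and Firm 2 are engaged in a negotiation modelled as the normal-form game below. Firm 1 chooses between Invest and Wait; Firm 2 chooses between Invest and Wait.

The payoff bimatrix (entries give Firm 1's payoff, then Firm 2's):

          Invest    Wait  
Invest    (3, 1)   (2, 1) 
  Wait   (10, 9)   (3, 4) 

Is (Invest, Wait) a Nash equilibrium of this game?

No

At (Invest, Wait), Firm 1 earns 2; switching to Wait would give 3, so Firm 1 would deviate.
Firm 2 earns 1; switching to Invest would give 1, so Firm 2 has no profitable deviation.
Since at least one player can profitably deviate, this is not a Nash equilibrium.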